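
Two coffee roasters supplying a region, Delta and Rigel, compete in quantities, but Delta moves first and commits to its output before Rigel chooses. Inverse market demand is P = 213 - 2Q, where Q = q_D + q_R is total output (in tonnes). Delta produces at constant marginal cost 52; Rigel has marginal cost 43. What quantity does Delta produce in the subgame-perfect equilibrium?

38

The follower Rigel best-responds to any q_D: π_R = (213 - 2Q)q_R - 43q_R.
∂π_R/∂q_R = 170 - 2q_D - 4q_R = 0 gives the reaction function q_R = (170 - 2q_D)/4.
Delta substitutes q_R(q_D) into its own profit: π_D = q_D(213 - 2q_D - (170 - 2q_D)/2) - 52q_D = (128 - q_D)q_D - 52q_D.
Leader FOC: 76 - 2q_D = 0, so q_D = 38.
Then q_R = (170 - 2·38)/4 = 47/2.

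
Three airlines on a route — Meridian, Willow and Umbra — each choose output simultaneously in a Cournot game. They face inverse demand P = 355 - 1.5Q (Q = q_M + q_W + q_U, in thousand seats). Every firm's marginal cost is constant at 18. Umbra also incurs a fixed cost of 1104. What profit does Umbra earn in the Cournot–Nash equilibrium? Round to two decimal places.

A representative firm's profit is π_i = q_i(355 - 1.5Q) - 18q_i.
Setting ∂π_i/∂q_i = 0 with rivals' quantities fixed: 337 - 3q_i - (3/2)·Σ_{j≠i} q_j = 0.
By symmetry each firm produces the same amount; substituting Σ_{j≠i} q_j = 2q_i yields q_i = 337/6.
Price P = 355 - (3/2)·(337/2) = 409/4.
Umbra's profit: (409/4 - 18)·(337/6) - 1104 = 3628.0417.

3628.04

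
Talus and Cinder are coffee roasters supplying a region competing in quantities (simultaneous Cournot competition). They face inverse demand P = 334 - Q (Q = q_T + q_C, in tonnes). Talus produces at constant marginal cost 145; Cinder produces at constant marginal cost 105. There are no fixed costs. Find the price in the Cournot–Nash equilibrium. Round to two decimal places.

194.67

Talus's profit: π_T = (334 - Q)q_T - (145q_T). Setting ∂π_T/∂q_T = 0: 189 - 2q_T - (q_C) = 0.
Cinder's first-order condition: 229 - 2q_C - (q_T) = 0.
Rearranging gives the reaction functions q_T = (189 - q_C)/2 and q_C = (229 - q_T)/2.
Solving the pair: q_T = 149/3, q_C = 269/3.
Total output Q = 418/3, so price P = 334 - 418/3 = 584/3.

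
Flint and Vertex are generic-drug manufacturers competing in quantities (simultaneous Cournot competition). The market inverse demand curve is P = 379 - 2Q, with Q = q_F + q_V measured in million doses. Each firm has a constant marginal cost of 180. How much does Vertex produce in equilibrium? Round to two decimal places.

33.17

A representative firm's profit is π_i = q_i(379 - 2Q) - 180q_i.
First-order condition (treating rivals' output as given): 199 - 4q_i - 2q_j = 0.
With identical firms every q_j equals q_i, so q_j = q_i and 199 = 6q_i, giving q_i = 199/6.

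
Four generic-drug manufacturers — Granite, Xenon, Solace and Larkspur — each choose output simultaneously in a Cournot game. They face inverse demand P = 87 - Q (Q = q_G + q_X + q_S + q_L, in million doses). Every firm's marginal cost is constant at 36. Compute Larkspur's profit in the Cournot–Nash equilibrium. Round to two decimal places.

Each firm earns π_i = (87 - Q)q_i - 36q_i.
First-order condition (treating rivals' output as given): 51 - 2q_i - Σ_{j≠i} q_j = 0.
By symmetry each firm produces the same amount; substituting Σ_{j≠i} q_j = 3q_i yields q_i = 51/5.
Price P = 87 - 204/5 = 231/5.
Larkspur's profit: (231/5 - 36)·(51/5) = 104.0400.

104.04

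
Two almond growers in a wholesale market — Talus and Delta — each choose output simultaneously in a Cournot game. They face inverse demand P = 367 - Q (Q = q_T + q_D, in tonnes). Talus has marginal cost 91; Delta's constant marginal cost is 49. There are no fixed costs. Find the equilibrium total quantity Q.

Talus's profit: π_T = (367 - Q)q_T - (91q_T). Setting ∂π_T/∂q_T = 0: 276 - 2q_T - (q_D) = 0.
Delta's profit: π_D = (367 - Q)q_D - (49q_D). Setting ∂π_D/∂q_D = 0: 318 - 2q_D - (q_T) = 0.
Best responses: q_T = (276 - q_D)/2, q_D = (318 - q_T)/2.
Substituting one into the other gives q_T = 78 and q_D = 120.
Total output Q = 78 + 120 = 198.

198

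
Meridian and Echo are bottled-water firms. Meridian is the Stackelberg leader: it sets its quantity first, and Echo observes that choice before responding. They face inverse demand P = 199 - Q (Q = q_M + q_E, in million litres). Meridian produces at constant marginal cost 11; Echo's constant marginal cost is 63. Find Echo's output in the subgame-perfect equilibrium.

Solve by backward induction. Given q_M, the follower Echo maximises π_E = (199 - q_M - q_E)q_E - 63q_E.
Follower FOC: 136 - q_M - 2q_E = 0, so q_E(q_M) = (136 - q_M)/2.
Meridian substitutes q_E(q_M) into its own profit: π_M = q_M(199 - q_M - (136 - q_M)/2) - 11q_M = (131 - (1/2)q_M)q_M - 11q_M.
Maximising: ∂π_M/∂q_M = 120 - q_M = 0, giving q_M = 120.
Then q_E = (136 - 120)/2 = 8.

8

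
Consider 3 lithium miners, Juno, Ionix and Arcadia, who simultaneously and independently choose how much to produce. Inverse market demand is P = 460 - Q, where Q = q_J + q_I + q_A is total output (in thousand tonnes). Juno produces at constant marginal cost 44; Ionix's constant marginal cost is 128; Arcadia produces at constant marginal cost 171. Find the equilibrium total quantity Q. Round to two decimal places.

Juno's profit: π_J = (460 - Q)q_J - (44q_J). Setting ∂π_J/∂q_J = 0: 416 - 2q_J - (q_I + q_A) = 0.
Ionix's first-order condition: 332 - 2q_I - (q_J + q_A) = 0.
Arcadia's first-order condition: 289 - 2q_A - (q_J + q_I) = 0.
Adding the 3 first-order conditions: 1037 − 4Q = 0, so Q = 1037/4.
Back-substituting: q_J = (416 − 1037/4) = 627/4, q_I = (332 − 1037/4) = 291/4, q_A = (289 − 1037/4) = 119/4.
Total output Q = 627/4 + 291/4 + 119/4 = 1037/4.

259.25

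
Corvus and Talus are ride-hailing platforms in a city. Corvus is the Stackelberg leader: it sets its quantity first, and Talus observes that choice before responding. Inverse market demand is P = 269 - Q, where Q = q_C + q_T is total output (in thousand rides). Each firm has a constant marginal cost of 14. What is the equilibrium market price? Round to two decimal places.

77.75

The follower Talus best-responds to any q_C: π_T = (269 - Q)q_T - 14q_T.
∂π_T/∂q_T = 255 - q_C - 2q_T = 0 gives the reaction function q_T = (255 - q_C)/2.
Corvus substitutes q_T(q_C) into its own profit: π_C = q_C(269 - q_C - (255 - q_C)/2) - 14q_C = (283/2 - (1/2)q_C)q_C - 14q_C.
Maximising: ∂π_C/∂q_C = 255/2 - q_C = 0, giving q_C = 255/2.
Then q_T = (255 - 255/2)/2 = 255/4.
Total output Q = 765/4, so price P = 269 - 765/4 = 311/4.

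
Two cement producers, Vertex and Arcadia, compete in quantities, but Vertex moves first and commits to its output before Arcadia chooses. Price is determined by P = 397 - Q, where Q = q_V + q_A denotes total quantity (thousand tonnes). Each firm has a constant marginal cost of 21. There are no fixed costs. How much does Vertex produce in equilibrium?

188

Solve by backward induction. Given q_V, the follower Arcadia maximises π_A = (397 - q_V - q_A)q_A - 21q_A.
∂π_A/∂q_A = 376 - q_V - 2q_A = 0 gives the reaction function q_A = (376 - q_V)/2.
The leader anticipates this reaction. Substituting into P = 397 - Q gives P = 209 - (1/2)q_V, so π_V = (209 - (1/2)q_V)q_V - 21q_V.
Maximising: ∂π_V/∂q_V = 188 - q_V = 0, giving q_V = 188.
Then q_A = (376 - 188)/2 = 94.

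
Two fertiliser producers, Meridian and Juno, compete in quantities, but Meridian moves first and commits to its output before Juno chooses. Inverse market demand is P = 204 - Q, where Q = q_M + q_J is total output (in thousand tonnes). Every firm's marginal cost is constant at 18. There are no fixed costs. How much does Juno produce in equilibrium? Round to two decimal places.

46.50

The follower Juno best-responds to any q_M: π_J = (204 - Q)q_J - 18q_J.
Follower FOC: 186 - q_M - 2q_J = 0, so q_J(q_M) = (186 - q_M)/2.
Meridian substitutes q_J(q_M) into its own profit: π_M = q_M(204 - q_M - (186 - q_M)/2) - 18q_M = (111 - (1/2)q_M)q_M - 18q_M.
The leader's first-order condition 93 - q_M = 0 yields q_M = 93.
Then q_J = (186 - 93)/2 = 93/2.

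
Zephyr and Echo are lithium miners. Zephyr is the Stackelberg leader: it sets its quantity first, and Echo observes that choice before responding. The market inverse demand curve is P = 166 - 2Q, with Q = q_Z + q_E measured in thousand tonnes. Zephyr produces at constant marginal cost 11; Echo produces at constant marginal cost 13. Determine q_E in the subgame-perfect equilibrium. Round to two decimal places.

Solve by backward induction. Given q_Z, the follower Echo maximises π_E = (166 - 2q_Z - 2q_E)q_E - 13q_E.
Setting the follower's marginal profit to zero, 153 - 2q_Z - 4q_E = 0, i.e. q_E = (153 - 2q_Z)/4.
The leader anticipates this reaction. Substituting into P = 166 - 2Q gives P = 179/2 - q_Z, so π_Z = (179/2 - q_Z)q_Z - 11q_Z.
The leader's first-order condition 157/2 - 2q_Z = 0 yields q_Z = 157/4.
Then q_E = (153 - 2·(157/4))/4 = 149/8.

18.63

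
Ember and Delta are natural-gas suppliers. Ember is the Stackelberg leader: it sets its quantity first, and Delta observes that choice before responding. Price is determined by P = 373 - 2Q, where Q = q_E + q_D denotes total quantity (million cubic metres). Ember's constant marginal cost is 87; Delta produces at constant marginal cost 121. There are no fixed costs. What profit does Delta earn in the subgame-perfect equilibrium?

1058

The follower Delta best-responds to any q_E: π_D = (373 - 2Q)q_D - 121q_D.
Follower FOC: 252 - 2q_E - 4q_D = 0, so q_D(q_E) = (252 - 2q_E)/4.
Ember substitutes q_D(q_E) into its own profit: π_E = q_E(373 - 2q_E - (252 - 2q_E)/2) - 87q_E = (247 - q_E)q_E - 87q_E.
Maximising: ∂π_E/∂q_E = 160 - 2q_E = 0, giving q_E = 80.
Then q_D = (252 - 2·80)/4 = 23.
Price P = 373 - 2·103 = 167.
Delta's profit: (167 - 121)·23 = 1058.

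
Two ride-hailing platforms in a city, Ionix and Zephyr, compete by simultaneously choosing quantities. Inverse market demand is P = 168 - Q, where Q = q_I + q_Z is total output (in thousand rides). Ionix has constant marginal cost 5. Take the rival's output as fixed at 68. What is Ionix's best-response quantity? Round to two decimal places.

47.50

With the rival's output fixed at 68, Ionix's profit is π_I = (168 - 68 - q_I)q_I - (5q_I) = (100 - q_I)q_I - (5q_I).
∂π_I/∂q_I = 95 - 2q_I = 0, so q_I = 95/2.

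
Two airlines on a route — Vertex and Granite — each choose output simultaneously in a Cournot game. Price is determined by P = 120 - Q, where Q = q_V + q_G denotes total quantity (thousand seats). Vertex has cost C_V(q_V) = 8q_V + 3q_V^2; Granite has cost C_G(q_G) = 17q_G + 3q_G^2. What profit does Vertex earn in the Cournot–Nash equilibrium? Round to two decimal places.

Vertex's profit: π_V = (120 - Q)q_V - (8q_V + 3q_V²). Setting ∂π_V/∂q_V = 0: 112 - 8q_V - (q_G) = 0.
Granite's first-order condition: 103 - 8q_G - (q_V) = 0.
Best responses: q_V = (112 - q_G)/8, q_G = (103 - q_V)/8.
Substituting one into the other gives q_V = 793/63 and q_G = 712/63.
Price P = 120 - 215/9 = 865/9.
Vertex's profit: (865/9)·(793/63) - 8·(793/63) - 3(793/63)² = 633.7606.

633.76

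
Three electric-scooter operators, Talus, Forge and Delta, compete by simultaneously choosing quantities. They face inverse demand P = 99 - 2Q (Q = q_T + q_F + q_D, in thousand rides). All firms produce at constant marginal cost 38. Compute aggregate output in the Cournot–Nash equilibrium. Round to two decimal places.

22.88

Each firm earns π_i = (99 - 2Q)q_i - 38q_i.
First-order condition (treating rivals' output as given): 61 - 4q_i - 2·Σ_{j≠i} q_j = 0.
With identical firms every q_j equals q_i, so Σ_{j≠i} q_j = 2q_i and 61 = 8q_i, giving q_i = 61/8.
Total output Q = 61/8 + 61/8 + 61/8 = 183/8.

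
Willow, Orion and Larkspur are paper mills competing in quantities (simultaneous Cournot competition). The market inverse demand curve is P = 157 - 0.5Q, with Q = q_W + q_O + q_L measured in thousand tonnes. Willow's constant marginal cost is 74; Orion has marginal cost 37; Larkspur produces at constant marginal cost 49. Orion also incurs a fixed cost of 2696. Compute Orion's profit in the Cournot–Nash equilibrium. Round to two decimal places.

Willow's profit: π_W = (157 - 0.5Q)q_W - (74q_W). Setting ∂π_W/∂q_W = 0: 83 - q_W - (1/2)(q_O + q_L) = 0.
Orion's first-order condition: 120 - q_O - (1/2)(q_W + q_L) = 0.
Larkspur's first-order condition: 108 - q_L - (1/2)(q_W + q_O) = 0.
Adding the 3 first-order conditions: 311 − 2Q = 0, so Q = 311/2.
Back-substituting: q_W = (83 − 311/4)/(1/2) = 21/2, q_O = (120 − 311/4)/(1/2) = 169/2, q_L = (108 − 311/4)/(1/2) = 121/2.
Price P = 157 - (1/2)·(311/2) = 317/4.
Orion's profit: (317/4 - 37)·(169/2) - 2696 = 874.1250.

874.13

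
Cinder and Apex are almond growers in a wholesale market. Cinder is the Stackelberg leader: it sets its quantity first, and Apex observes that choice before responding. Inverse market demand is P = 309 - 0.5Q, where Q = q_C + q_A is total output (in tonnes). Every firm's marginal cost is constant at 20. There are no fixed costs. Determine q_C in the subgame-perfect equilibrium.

289

The follower Apex best-responds to any q_C: π_A = (309 - 0.5Q)q_A - 20q_A.
Setting the follower's marginal profit to zero, 289 - (1/2)q_C - q_A = 0, i.e. q_A = (289 - (1/2)q_C).
The leader anticipates this reaction. Substituting into P = 309 - 0.5Q gives P = 329/2 - (1/4)q_C, so π_C = (329/2 - (1/4)q_C)q_C - 20q_C.
Maximising: ∂π_C/∂q_C = 289/2 - (1/2)q_C = 0, giving q_C = 289.
Then q_A = (289 - (1/2)·289) = 289/2.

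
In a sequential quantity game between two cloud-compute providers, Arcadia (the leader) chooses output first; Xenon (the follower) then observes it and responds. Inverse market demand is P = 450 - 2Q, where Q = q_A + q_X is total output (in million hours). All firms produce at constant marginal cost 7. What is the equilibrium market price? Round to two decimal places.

117.75

The follower Xenon best-responds to any q_A: π_X = (450 - 2Q)q_X - 7q_X.
Setting the follower's marginal profit to zero, 443 - 2q_A - 4q_X = 0, i.e. q_X = (443 - 2q_A)/4.
Arcadia substitutes q_X(q_A) into its own profit: π_A = q_A(450 - 2q_A - (443 - 2q_A)/2) - 7q_A = (457/2 - q_A)q_A - 7q_A.
The leader's first-order condition 443/2 - 2q_A = 0 yields q_A = 443/4.
Then q_X = (443 - 2·(443/4))/4 = 443/8.
Total output Q = 1329/8, so price P = 450 - 2·(1329/8) = 471/4.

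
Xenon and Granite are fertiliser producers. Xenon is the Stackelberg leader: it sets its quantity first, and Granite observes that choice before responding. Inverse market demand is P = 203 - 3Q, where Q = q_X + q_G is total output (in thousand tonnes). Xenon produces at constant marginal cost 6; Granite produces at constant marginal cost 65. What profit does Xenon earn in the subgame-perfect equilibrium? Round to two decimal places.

2730.67

Solve by backward induction. Given q_X, the follower Granite maximises π_G = (203 - 3q_X - 3q_G)q_G - 65q_G.
∂π_G/∂q_G = 138 - 3q_X - 6q_G = 0 gives the reaction function q_G = (138 - 3q_X)/6.
Xenon substitutes q_G(q_X) into its own profit: π_X = q_X(203 - 3q_X - (138 - 3q_X)/2) - 6q_X = (134 - (3/2)q_X)q_X - 6q_X.
Maximising: ∂π_X/∂q_X = 128 - 3q_X = 0, giving q_X = 128/3.
Then q_G = (138 - 3·(128/3))/6 = 5/3.
Price P = 203 - 3·(133/3) = 70.
Xenon's profit: (70 - 6)·(128/3) = 2730.6667.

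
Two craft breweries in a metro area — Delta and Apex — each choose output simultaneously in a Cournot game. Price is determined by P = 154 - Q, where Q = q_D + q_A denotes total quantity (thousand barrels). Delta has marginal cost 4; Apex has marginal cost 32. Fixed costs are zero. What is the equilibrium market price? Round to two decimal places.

Delta's profit: π_D = (154 - Q)q_D - (4q_D). Setting ∂π_D/∂q_D = 0: 150 - 2q_D - (q_A) = 0.
Apex's first-order condition: 122 - 2q_A - (q_D) = 0.
So q_D = (150 - q_A)/2 and q_A = (122 - q_D)/2.
Substituting one into the other gives q_D = 178/3 and q_A = 94/3.
Total output Q = 272/3, so price P = 154 - 272/3 = 190/3.

63.33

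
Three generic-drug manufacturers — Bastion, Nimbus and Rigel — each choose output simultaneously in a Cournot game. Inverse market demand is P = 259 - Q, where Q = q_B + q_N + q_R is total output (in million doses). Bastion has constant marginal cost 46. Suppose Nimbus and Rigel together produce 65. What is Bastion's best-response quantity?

With rivals' combined output fixed at 65, Bastion's profit is π_B = (259 - 65 - q_B)q_B - (46q_B) = (194 - q_B)q_B - (46q_B).
∂π_B/∂q_B = 148 - 2q_B = 0, so q_B = 74.

74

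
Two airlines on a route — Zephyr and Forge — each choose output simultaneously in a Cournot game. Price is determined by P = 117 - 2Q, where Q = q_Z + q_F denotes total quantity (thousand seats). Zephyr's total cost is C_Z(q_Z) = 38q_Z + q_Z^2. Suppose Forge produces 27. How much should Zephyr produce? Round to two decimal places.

With the rival's output fixed at 27, Zephyr's profit is π_Z = (117 - 2·27 - 2q_Z)q_Z - (38q_Z + q_Z²) = (63 - 2q_Z)q_Z - (38q_Z + q_Z²).
∂π_Z/∂q_Z = 25 - 6q_Z = 0, so q_Z = 25/6.

4.17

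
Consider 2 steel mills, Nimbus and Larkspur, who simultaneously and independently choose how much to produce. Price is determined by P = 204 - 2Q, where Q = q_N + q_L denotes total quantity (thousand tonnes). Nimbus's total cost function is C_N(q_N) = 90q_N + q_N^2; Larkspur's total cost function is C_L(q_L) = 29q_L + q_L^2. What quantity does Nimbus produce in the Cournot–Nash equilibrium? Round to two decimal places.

10.44

Nimbus's profit: π_N = (204 - 2Q)q_N - (90q_N + q_N²). Setting ∂π_N/∂q_N = 0: 114 - 6q_N - 2(q_L) = 0.
Larkspur's first-order condition: 175 - 6q_L - 2(q_N) = 0.
Rearranging gives the reaction functions q_N = (114 - 2q_L)/6 and q_L = (175 - 2q_N)/6.
Solving the pair: q_N = 167/16, q_L = 411/16.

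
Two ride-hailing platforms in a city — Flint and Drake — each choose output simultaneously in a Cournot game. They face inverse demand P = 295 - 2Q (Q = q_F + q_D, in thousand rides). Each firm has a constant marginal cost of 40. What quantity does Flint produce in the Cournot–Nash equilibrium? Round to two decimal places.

A representative firm's profit is π_i = q_i(295 - 2Q) - 40q_i.
Setting ∂π_i/∂q_i = 0 with rivals' quantities fixed: 255 - 4q_i - 2q_j = 0.
With identical firms every q_j equals q_i, so q_j = q_i and 255 = 6q_i, giving q_i = 85/2.

42.50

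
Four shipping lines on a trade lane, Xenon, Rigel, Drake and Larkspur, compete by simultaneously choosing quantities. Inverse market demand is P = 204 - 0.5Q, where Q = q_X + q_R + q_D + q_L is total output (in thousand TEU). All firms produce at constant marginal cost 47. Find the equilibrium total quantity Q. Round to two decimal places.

251.20

A representative firm's profit is π_i = q_i(204 - 0.5Q) - 47q_i.
First-order condition (treating rivals' output as given): 157 - q_i - (1/2)·Σ_{j≠i} q_j = 0.
With identical firms every q_j equals q_i, so Σ_{j≠i} q_j = 3q_i and 157 = (5/2)q_i, giving q_i = 314/5.
Total output Q = 314/5 + 314/5 + 314/5 + 314/5 = 1256/5.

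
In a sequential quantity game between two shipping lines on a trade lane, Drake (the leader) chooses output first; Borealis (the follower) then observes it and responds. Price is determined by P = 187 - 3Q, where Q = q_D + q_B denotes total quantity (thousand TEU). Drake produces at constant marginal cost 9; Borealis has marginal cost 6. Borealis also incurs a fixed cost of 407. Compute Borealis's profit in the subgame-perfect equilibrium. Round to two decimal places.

The follower Borealis best-responds to any q_D: π_B = (187 - 3Q)q_B - 6q_B.
Follower FOC: 181 - 3q_D - 6q_B = 0, so q_B(q_D) = (181 - 3q_D)/6.
The leader anticipates this reaction. Substituting into P = 187 - 3Q gives P = 193/2 - (3/2)q_D, so π_D = (193/2 - (3/2)q_D)q_D - 9q_D.
The leader's first-order condition 175/2 - 3q_D = 0 yields q_D = 175/6.
Then q_B = (181 - 3·(175/6))/6 = 187/12.
Price P = 187 - 3·(179/4) = 211/4.
Borealis's profit: (211/4 - 6)·(187/12) - 407 = 321.5208.

321.52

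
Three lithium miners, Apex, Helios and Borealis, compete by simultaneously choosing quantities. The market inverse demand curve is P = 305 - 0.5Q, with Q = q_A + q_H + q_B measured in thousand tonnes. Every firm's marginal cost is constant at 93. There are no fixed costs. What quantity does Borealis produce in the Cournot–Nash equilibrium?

106

A representative firm's profit is π_i = q_i(305 - 0.5Q) - 93q_i.
Setting ∂π_i/∂q_i = 0 with rivals' quantities fixed: 212 - q_i - (1/2)·Σ_{j≠i} q_j = 0.
With identical firms every q_j equals q_i, so Σ_{j≠i} q_j = 2q_i and 212 = 2q_i, giving q_i = 106.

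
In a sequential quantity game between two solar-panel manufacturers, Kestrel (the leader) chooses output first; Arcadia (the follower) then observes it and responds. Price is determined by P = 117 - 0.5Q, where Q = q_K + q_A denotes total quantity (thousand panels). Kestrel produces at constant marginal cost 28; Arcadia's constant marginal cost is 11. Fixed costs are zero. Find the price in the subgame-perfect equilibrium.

Solve by backward induction. Given q_K, the follower Arcadia maximises π_A = (117 - (1/2)q_K - (1/2)q_A)q_A - 11q_A.
∂π_A/∂q_A = 106 - (1/2)q_K - q_A = 0 gives the reaction function q_A = (106 - (1/2)q_K).
Kestrel substitutes q_A(q_K) into its own profit: π_K = q_K(117 - (1/2)q_K - (106 - (1/2)q_K)/2) - 28q_K = (64 - (1/4)q_K)q_K - 28q_K.
Leader FOC: 36 - (1/2)q_K = 0, so q_K = 72.
Then q_A = (106 - (1/2)·72) = 70.
Total output Q = 142, so price P = 117 - (1/2)·142 = 46.

46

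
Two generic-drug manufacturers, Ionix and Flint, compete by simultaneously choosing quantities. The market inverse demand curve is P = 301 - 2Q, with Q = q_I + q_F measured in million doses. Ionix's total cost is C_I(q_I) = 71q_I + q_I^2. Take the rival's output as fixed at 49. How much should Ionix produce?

With the rival's output fixed at 49, Ionix's profit is π_I = (301 - 2·49 - 2q_I)q_I - (71q_I + q_I²) = (203 - 2q_I)q_I - (71q_I + q_I²).
∂π_I/∂q_I = 132 - 6q_I = 0, so q_I = 22.

22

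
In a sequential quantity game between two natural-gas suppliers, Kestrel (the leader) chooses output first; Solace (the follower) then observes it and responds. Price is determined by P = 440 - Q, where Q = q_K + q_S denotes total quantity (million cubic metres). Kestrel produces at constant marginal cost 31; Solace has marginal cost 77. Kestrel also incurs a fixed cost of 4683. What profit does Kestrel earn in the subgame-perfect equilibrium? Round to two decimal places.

The follower Solace best-responds to any q_K: π_S = (440 - Q)q_S - 77q_S.
Setting the follower's marginal profit to zero, 363 - q_K - 2q_S = 0, i.e. q_S = (363 - q_K)/2.
Kestrel substitutes q_S(q_K) into its own profit: π_K = q_K(440 - q_K - (363 - q_K)/2) - 31q_K = (517/2 - (1/2)q_K)q_K - 31q_K.
Leader FOC: 455/2 - q_K = 0, so q_K = 455/2.
Then q_S = (363 - 455/2)/2 = 271/4.
Price P = 440 - 1181/4 = 579/4.
Kestrel's profit: (579/4 - 31)·(455/2) - 4683 = 21195.1250.

21195.13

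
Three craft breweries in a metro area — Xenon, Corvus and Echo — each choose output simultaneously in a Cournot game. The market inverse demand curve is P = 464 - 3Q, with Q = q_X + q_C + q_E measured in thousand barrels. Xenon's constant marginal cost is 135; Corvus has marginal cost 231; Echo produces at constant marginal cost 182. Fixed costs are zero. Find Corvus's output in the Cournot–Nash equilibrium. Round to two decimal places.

7.33

Xenon's profit: π_X = (464 - 3Q)q_X - (135q_X). Setting ∂π_X/∂q_X = 0: 329 - 6q_X - 3(q_C + q_E) = 0.
Corvus's profit: π_C = (464 - 3Q)q_C - (231q_C). Setting ∂π_C/∂q_C = 0: 233 - 6q_C - 3(q_X + q_E) = 0.
Echo's profit: π_E = (464 - 3Q)q_E - (182q_E). Setting ∂π_E/∂q_E = 0: 282 - 6q_E - 3(q_X + q_C) = 0.
Adding the 3 first-order conditions: 844 − 12Q = 0, so Q = 211/3.
Back-substituting: q_X = (329 − 211)/3 = 118/3, q_C = (233 − 211)/3 = 22/3, q_E = (282 − 211)/3 = 71/3.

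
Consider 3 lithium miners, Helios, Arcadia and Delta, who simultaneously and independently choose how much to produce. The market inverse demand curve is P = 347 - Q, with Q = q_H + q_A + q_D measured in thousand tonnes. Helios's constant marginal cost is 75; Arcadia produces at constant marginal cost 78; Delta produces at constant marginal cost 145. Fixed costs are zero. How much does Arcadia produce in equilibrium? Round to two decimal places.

Helios's profit: π_H = (347 - Q)q_H - (75q_H). Setting ∂π_H/∂q_H = 0: 272 - 2q_H - (q_A + q_D) = 0.
Arcadia's first-order condition: 269 - 2q_A - (q_H + q_D) = 0.
Delta's first-order condition: 202 - 2q_D - (q_H + q_A) = 0.
Adding the 3 conditions: 743 − 2Q − 2Q = 0, i.e. Q = 743/4.
Back-substituting: q_H = (272 − 743/4) = 345/4, q_A = (269 − 743/4) = 333/4, q_D = (202 − 743/4) = 65/4.

83.25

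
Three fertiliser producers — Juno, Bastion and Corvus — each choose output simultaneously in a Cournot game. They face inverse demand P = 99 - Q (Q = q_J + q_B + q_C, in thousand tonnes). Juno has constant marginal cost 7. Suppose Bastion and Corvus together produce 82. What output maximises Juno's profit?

With rivals' combined output fixed at 82, Juno's profit is π_J = (99 - 82 - q_J)q_J - (7q_J) = (17 - q_J)q_J - (7q_J).
∂π_J/∂q_J = 10 - 2q_J = 0, so q_J = 5.

5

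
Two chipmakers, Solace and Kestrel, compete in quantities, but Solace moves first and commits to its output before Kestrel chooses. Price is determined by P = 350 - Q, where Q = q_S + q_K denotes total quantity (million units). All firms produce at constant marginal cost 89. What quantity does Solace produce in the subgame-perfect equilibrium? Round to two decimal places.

The follower Kestrel best-responds to any q_S: π_K = (350 - Q)q_K - 89q_K.
Follower FOC: 261 - q_S - 2q_K = 0, so q_K(q_S) = (261 - q_S)/2.
The leader anticipates this reaction. Substituting into P = 350 - Q gives P = 439/2 - (1/2)q_S, so π_S = (439/2 - (1/2)q_S)q_S - 89q_S.
Leader FOC: 261/2 - q_S = 0, so q_S = 261/2.
Then q_K = (261 - 261/2)/2 = 261/4.

130.50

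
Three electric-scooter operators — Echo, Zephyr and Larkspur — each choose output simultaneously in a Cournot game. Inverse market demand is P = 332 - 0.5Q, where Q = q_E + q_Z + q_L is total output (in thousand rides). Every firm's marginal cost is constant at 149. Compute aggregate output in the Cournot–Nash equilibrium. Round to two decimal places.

274.50

A representative firm's profit is π_i = q_i(332 - 0.5Q) - 149q_i.
Setting ∂π_i/∂q_i = 0 with rivals' quantities fixed: 183 - q_i - (1/2)·Σ_{j≠i} q_j = 0.
With identical firms every q_j equals q_i, so Σ_{j≠i} q_j = 2q_i and 183 = 2q_i, giving q_i = 183/2.
Total output Q = 183/2 + 183/2 + 183/2 = 549/2.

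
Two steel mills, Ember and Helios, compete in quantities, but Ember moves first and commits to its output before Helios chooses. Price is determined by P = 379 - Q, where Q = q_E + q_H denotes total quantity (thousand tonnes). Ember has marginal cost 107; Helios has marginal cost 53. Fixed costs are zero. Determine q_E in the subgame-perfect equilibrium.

109

Solve by backward induction. Given q_E, the follower Helios maximises π_H = (379 - q_E - q_H)q_H - 53q_H.
∂π_H/∂q_H = 326 - q_E - 2q_H = 0 gives the reaction function q_H = (326 - q_E)/2.
Ember substitutes q_H(q_E) into its own profit: π_E = q_E(379 - q_E - (326 - q_E)/2) - 107q_E = (216 - (1/2)q_E)q_E - 107q_E.
The leader's first-order condition 109 - q_E = 0 yields q_E = 109.
Then q_H = (326 - 109)/2 = 217/2.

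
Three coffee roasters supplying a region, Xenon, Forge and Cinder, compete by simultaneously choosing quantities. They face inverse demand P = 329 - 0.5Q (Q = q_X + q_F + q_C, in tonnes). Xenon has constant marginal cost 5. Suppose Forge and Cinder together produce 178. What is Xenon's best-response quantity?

235

With rivals' combined output fixed at 178, Xenon's profit is π_X = (329 - (1/2)·178 - (1/2)q_X)q_X - (5q_X) = (240 - (1/2)q_X)q_X - (5q_X).
∂π_X/∂q_X = 235 - q_X = 0, so q_X = 235.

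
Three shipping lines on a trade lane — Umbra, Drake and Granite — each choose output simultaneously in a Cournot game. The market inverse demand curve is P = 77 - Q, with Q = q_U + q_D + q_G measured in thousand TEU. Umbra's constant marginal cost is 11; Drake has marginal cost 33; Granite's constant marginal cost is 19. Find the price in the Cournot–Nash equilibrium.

Umbra's profit: π_U = (77 - Q)q_U - (11q_U). Setting ∂π_U/∂q_U = 0: 66 - 2q_U - (q_D + q_G) = 0.
Drake's first-order condition: 44 - 2q_D - (q_U + q_G) = 0.
Granite's profit: π_G = (77 - Q)q_G - (19q_G). Setting ∂π_G/∂q_G = 0: 58 - 2q_G - (q_U + q_D) = 0.
Adding the 3 first-order conditions: 168 − 4Q = 0, so Q = 42.
Back-substituting: q_U = (66 − 42) = 24, q_D = (44 − 42) = 2, q_G = (58 − 42) = 16.
Total output Q = 42, so price P = 77 - 42 = 35.

35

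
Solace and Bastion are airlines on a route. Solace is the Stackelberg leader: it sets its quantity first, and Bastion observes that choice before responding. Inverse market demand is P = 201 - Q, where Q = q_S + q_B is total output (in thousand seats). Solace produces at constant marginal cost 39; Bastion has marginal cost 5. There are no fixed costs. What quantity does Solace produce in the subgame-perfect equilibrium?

Solve by backward induction. Given q_S, the follower Bastion maximises π_B = (201 - q_S - q_B)q_B - 5q_B.
∂π_B/∂q_B = 196 - q_S - 2q_B = 0 gives the reaction function q_B = (196 - q_S)/2.
The leader anticipates this reaction. Substituting into P = 201 - Q gives P = 103 - (1/2)q_S, so π_S = (103 - (1/2)q_S)q_S - 39q_S.
The leader's first-order condition 64 - q_S = 0 yields q_S = 64.
Then q_B = (196 - 64)/2 = 66.

64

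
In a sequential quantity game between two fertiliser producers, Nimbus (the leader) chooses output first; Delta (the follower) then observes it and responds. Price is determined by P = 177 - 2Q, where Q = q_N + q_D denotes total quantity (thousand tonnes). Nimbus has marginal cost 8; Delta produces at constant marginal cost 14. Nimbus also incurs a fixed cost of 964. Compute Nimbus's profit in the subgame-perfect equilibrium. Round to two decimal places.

950.06

Solve by backward induction. Given q_N, the follower Delta maximises π_D = (177 - 2q_N - 2q_D)q_D - 14q_D.
Follower FOC: 163 - 2q_N - 4q_D = 0, so q_D(q_N) = (163 - 2q_N)/4.
Nimbus substitutes q_D(q_N) into its own profit: π_N = q_N(177 - 2q_N - (163 - 2q_N)/2) - 8q_N = (191/2 - q_N)q_N - 8q_N.
The leader's first-order condition 175/2 - 2q_N = 0 yields q_N = 175/4.
Then q_D = (163 - 2·(175/4))/4 = 151/8.
Price P = 177 - 2·(501/8) = 207/4.
Nimbus's profit: (207/4 - 8)·(175/4) - 964 = 950.0625.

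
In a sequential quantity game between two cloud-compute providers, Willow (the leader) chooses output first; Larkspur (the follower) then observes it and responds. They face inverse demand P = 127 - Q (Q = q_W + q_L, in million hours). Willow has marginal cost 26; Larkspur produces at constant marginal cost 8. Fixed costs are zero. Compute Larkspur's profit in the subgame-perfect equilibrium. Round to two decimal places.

1501.56

Solve by backward induction. Given q_W, the follower Larkspur maximises π_L = (127 - q_W - q_L)q_L - 8q_L.
∂π_L/∂q_L = 119 - q_W - 2q_L = 0 gives the reaction function q_L = (119 - q_W)/2.
The leader anticipates this reaction. Substituting into P = 127 - Q gives P = 135/2 - (1/2)q_W, so π_W = (135/2 - (1/2)q_W)q_W - 26q_W.
Maximising: ∂π_W/∂q_W = 83/2 - q_W = 0, giving q_W = 83/2.
Then q_L = (119 - 83/2)/2 = 155/4.
Price P = 127 - 321/4 = 187/4.
Larkspur's profit: (187/4 - 8)·(155/4) = 1501.5625.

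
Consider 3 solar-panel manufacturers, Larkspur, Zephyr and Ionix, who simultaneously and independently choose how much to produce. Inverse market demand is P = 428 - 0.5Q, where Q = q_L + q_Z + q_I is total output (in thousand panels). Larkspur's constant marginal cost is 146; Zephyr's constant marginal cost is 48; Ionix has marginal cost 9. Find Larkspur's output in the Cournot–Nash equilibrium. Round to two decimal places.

23.50

Larkspur's profit: π_L = (428 - 0.5Q)q_L - (146q_L). Setting ∂π_L/∂q_L = 0: 282 - q_L - (1/2)(q_Z + q_I) = 0.
Zephyr's first-order condition: 380 - q_Z - (1/2)(q_L + q_I) = 0.
Ionix's profit: π_I = (428 - 0.5Q)q_I - (9q_I). Setting ∂π_I/∂q_I = 0: 419 - q_I - (1/2)(q_L + q_Z) = 0.
Summing all 3 equations gives 1081 − 2Q = 0, hence Q = 1081/2.
Back-substituting: q_L = (282 − 1081/4)/(1/2) = 47/2, q_Z = (380 − 1081/4)/(1/2) = 439/2, q_I = (419 − 1081/4)/(1/2) = 595/2.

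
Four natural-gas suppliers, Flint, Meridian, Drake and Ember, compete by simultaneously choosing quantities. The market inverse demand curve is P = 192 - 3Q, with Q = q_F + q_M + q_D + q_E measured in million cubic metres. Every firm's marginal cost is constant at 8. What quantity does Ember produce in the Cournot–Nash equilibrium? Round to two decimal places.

12.27

A representative firm's profit is π_i = q_i(192 - 3Q) - 8q_i.
First-order condition (treating rivals' output as given): 184 - 6q_i - 3·Σ_{j≠i} q_j = 0.
With identical firms every q_j equals q_i, so Σ_{j≠i} q_j = 3q_i and 184 = 15q_i, giving q_i = 184/15.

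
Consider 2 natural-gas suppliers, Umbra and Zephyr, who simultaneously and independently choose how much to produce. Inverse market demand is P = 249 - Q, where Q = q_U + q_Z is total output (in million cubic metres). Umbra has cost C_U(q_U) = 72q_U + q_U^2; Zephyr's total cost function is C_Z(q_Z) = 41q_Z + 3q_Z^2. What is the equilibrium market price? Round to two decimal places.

188.90

Umbra's profit: π_U = (249 - Q)q_U - (72q_U + q_U²). Setting ∂π_U/∂q_U = 0: 177 - 4q_U - (q_Z) = 0.
Zephyr's first-order condition: 208 - 8q_Z - (q_U) = 0.
Rearranging gives the reaction functions q_U = (177 - q_Z)/4 and q_Z = (208 - q_U)/8.
Substituting one into the other gives q_U = 1208/31 and q_Z = 655/31.
Total output Q = 1863/31, so price P = 249 - 1863/31 = 188.9032.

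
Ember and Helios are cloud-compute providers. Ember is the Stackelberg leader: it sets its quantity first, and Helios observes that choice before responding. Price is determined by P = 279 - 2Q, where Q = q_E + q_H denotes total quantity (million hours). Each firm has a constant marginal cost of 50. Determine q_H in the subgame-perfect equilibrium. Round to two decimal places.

28.63

The follower Helios best-responds to any q_E: π_H = (279 - 2Q)q_H - 50q_H.
∂π_H/∂q_H = 229 - 2q_E - 4q_H = 0 gives the reaction function q_H = (229 - 2q_E)/4.
The leader anticipates this reaction. Substituting into P = 279 - 2Q gives P = 329/2 - q_E, so π_E = (329/2 - q_E)q_E - 50q_E.
Maximising: ∂π_E/∂q_E = 229/2 - 2q_E = 0, giving q_E = 229/4.
Then q_H = (229 - 2·(229/4))/4 = 229/8.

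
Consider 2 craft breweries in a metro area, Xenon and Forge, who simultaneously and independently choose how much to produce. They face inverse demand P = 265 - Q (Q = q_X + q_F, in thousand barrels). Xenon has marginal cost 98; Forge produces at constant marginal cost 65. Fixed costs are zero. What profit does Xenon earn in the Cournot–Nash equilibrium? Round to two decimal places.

Xenon's profit: π_X = (265 - Q)q_X - (98q_X). Setting ∂π_X/∂q_X = 0: 167 - 2q_X - (q_F) = 0.
Forge's profit: π_F = (265 - Q)q_F - (65q_F). Setting ∂π_F/∂q_F = 0: 200 - 2q_F - (q_X) = 0.
So q_X = (167 - q_F)/2 and q_F = (200 - q_X)/2.
Substituting one into the other gives q_X = 134/3 and q_F = 233/3.
Price P = 265 - 367/3 = 428/3.
Xenon's profit: (428/3 - 98)·(134/3) = 1995.1111.

1995.11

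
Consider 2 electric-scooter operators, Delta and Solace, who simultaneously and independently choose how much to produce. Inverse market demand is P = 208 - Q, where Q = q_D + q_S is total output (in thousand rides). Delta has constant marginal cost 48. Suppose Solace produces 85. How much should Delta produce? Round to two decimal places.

37.50

With the rival's output fixed at 85, Delta's profit is π_D = (208 - 85 - q_D)q_D - (48q_D) = (123 - q_D)q_D - (48q_D).
∂π_D/∂q_D = 75 - 2q_D = 0, so q_D = 75/2.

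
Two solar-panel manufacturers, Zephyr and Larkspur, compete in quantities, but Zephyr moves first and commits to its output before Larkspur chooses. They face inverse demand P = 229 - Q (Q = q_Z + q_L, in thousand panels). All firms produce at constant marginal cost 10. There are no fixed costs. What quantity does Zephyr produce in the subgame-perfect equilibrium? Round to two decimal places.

The follower Larkspur best-responds to any q_Z: π_L = (229 - Q)q_L - 10q_L.
Setting the follower's marginal profit to zero, 219 - q_Z - 2q_L = 0, i.e. q_L = (219 - q_Z)/2.
The leader anticipates this reaction. Substituting into P = 229 - Q gives P = 239/2 - (1/2)q_Z, so π_Z = (239/2 - (1/2)q_Z)q_Z - 10q_Z.
The leader's first-order condition 219/2 - q_Z = 0 yields q_Z = 219/2.
Then q_L = (219 - 219/2)/2 = 219/4.

109.50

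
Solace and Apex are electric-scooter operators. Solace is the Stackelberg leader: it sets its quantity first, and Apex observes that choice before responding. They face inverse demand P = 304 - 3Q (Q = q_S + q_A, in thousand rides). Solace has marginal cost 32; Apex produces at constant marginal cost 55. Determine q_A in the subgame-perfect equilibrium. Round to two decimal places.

16.92

The follower Apex best-responds to any q_S: π_A = (304 - 3Q)q_A - 55q_A.
Setting the follower's marginal profit to zero, 249 - 3q_S - 6q_A = 0, i.e. q_A = (249 - 3q_S)/6.
Solace substitutes q_A(q_S) into its own profit: π_S = q_S(304 - 3q_S - (249 - 3q_S)/2) - 32q_S = (359/2 - (3/2)q_S)q_S - 32q_S.
The leader's first-order condition 295/2 - 3q_S = 0 yields q_S = 295/6.
Then q_A = (249 - 3·(295/6))/6 = 203/12.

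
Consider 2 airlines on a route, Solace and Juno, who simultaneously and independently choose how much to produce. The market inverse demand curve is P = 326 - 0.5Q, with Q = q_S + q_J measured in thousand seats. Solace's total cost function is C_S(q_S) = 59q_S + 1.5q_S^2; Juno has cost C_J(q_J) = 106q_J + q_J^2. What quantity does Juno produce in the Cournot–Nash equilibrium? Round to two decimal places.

63.53

Solace's profit: π_S = (326 - 0.5Q)q_S - (59q_S + (3/2)q_S²). Setting ∂π_S/∂q_S = 0: 267 - 4q_S - (1/2)(q_J) = 0.
Juno's profit: π_J = (326 - 0.5Q)q_J - (106q_J + q_J²). Setting ∂π_J/∂q_J = 0: 220 - 3q_J - (1/2)(q_S) = 0.
Rearranging gives the reaction functions q_S = (267 - (1/2)q_J)/4 and q_J = (220 - (1/2)q_S)/3.
Substituting one into the other gives q_S = 58.8085 and q_J = 63.5319.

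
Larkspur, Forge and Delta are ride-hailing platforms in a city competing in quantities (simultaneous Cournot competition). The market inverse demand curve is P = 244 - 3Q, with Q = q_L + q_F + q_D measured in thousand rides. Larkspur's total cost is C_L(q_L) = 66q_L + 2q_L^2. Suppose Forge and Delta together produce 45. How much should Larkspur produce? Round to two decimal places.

With rivals' combined output fixed at 45, Larkspur's profit is π_L = (244 - 3·45 - 3q_L)q_L - (66q_L + 2q_L²) = (109 - 3q_L)q_L - (66q_L + 2q_L²).
∂π_L/∂q_L = 43 - 10q_L = 0, so q_L = 43/10.

4.30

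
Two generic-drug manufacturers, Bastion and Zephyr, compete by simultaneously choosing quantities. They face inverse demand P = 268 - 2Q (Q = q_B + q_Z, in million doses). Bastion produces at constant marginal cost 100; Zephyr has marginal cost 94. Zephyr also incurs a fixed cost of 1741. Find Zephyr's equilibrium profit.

59

Bastion's profit: π_B = (268 - 2Q)q_B - (100q_B). Setting ∂π_B/∂q_B = 0: 168 - 4q_B - 2(q_Z) = 0.
Zephyr's first-order condition: 174 - 4q_Z - 2(q_B) = 0.
So q_B = (168 - 2q_Z)/4 and q_Z = (174 - 2q_B)/4.
Substituting one into the other gives q_B = 27 and q_Z = 30.
Price P = 268 - 2·57 = 154.
Zephyr's profit: (154 - 94)·30 - 1741 = 59.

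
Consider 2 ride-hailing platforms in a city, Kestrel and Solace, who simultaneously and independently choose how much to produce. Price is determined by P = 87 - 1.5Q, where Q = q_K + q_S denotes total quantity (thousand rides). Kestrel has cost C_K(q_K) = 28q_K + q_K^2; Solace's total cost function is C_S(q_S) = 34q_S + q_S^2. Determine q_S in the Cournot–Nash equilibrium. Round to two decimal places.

7.76

Kestrel's profit: π_K = (87 - 1.5Q)q_K - (28q_K + q_K²). Setting ∂π_K/∂q_K = 0: 59 - 5q_K - (3/2)(q_S) = 0.
Solace's profit: π_S = (87 - 1.5Q)q_S - (34q_S + q_S²). Setting ∂π_S/∂q_S = 0: 53 - 5q_S - (3/2)(q_K) = 0.
So q_K = (59 - (3/2)q_S)/5 and q_S = (53 - (3/2)q_K)/5.
Substituting one into the other gives q_K = 862/91 and q_S = 706/91.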